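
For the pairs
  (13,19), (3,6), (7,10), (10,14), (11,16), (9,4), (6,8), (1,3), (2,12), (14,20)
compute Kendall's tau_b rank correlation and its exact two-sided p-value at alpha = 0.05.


Step 1: Enumerate the 45 unordered pairs (i,j) with i<j and classify each by sign(x_j-x_i) * sign(y_j-y_i).
  (1,2):dx=-10,dy=-13->C; (1,3):dx=-6,dy=-9->C; (1,4):dx=-3,dy=-5->C; (1,5):dx=-2,dy=-3->C
  (1,6):dx=-4,dy=-15->C; (1,7):dx=-7,dy=-11->C; (1,8):dx=-12,dy=-16->C; (1,9):dx=-11,dy=-7->C
  (1,10):dx=+1,dy=+1->C; (2,3):dx=+4,dy=+4->C; (2,4):dx=+7,dy=+8->C; (2,5):dx=+8,dy=+10->C
  (2,6):dx=+6,dy=-2->D; (2,7):dx=+3,dy=+2->C; (2,8):dx=-2,dy=-3->C; (2,9):dx=-1,dy=+6->D
  (2,10):dx=+11,dy=+14->C; (3,4):dx=+3,dy=+4->C; (3,5):dx=+4,dy=+6->C; (3,6):dx=+2,dy=-6->D
  (3,7):dx=-1,dy=-2->C; (3,8):dx=-6,dy=-7->C; (3,9):dx=-5,dy=+2->D; (3,10):dx=+7,dy=+10->C
  (4,5):dx=+1,dy=+2->C; (4,6):dx=-1,dy=-10->C; (4,7):dx=-4,dy=-6->C; (4,8):dx=-9,dy=-11->C
  (4,9):dx=-8,dy=-2->C; (4,10):dx=+4,dy=+6->C; (5,6):dx=-2,dy=-12->C; (5,7):dx=-5,dy=-8->C
  (5,8):dx=-10,dy=-13->C; (5,9):dx=-9,dy=-4->C; (5,10):dx=+3,dy=+4->C; (6,7):dx=-3,dy=+4->D
  (6,8):dx=-8,dy=-1->C; (6,9):dx=-7,dy=+8->D; (6,10):dx=+5,dy=+16->C; (7,8):dx=-5,dy=-5->C
  (7,9):dx=-4,dy=+4->D; (7,10):dx=+8,dy=+12->C; (8,9):dx=+1,dy=+9->C; (8,10):dx=+13,dy=+17->C
  (9,10):dx=+12,dy=+8->C
Step 2: C = 38, D = 7, total pairs = 45.
Step 3: tau = (C - D)/(n(n-1)/2) = (38 - 7)/45 = 0.688889.
Step 4: Exact two-sided p-value (enumerate n! = 3628800 permutations of y under H0): p = 0.004687.
Step 5: alpha = 0.05. reject H0.

tau_b = 0.6889 (C=38, D=7), p = 0.004687, reject H0.


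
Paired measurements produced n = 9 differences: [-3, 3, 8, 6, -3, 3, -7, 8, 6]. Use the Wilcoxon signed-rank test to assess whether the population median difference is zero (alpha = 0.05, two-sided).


Step 1: Drop any zero differences (none here) and take |d_i|.
|d| = [3, 3, 8, 6, 3, 3, 7, 8, 6]
Step 2: Midrank |d_i| (ties get averaged ranks).
ranks: |3|->2.5, |3|->2.5, |8|->8.5, |6|->5.5, |3|->2.5, |3|->2.5, |7|->7, |8|->8.5, |6|->5.5
Step 3: Attach original signs; sum ranks with positive sign and with negative sign.
W+ = 2.5 + 8.5 + 5.5 + 2.5 + 8.5 + 5.5 = 33
W- = 2.5 + 2.5 + 7 = 12
(Check: W+ + W- = 45 should equal n(n+1)/2 = 45.)
Step 4: Test statistic W = min(W+, W-) = 12.
Step 5: Ties in |d|, so use the tie-corrected normal approximation.
        E[W] = n(n+1)/4 = 9*10/4 = 22.5.
        Tie groups: |d|=3 (t=4), |d|=6 (t=2), |d|=8 (t=2); sum(t^3 - t) = 72.
        Var[W] = n(n+1)(2n+1)/24 - sum(t^3-t)/48 = 1710/24 - 72/48 = 69.75.
        z = (W - E[W]) / sqrt(Var[W]) = (12 - 22.5) / 8.3516 = -1.2572.
        Two-sided p = 2*Phi(z) = 0.208668.
Step 6: alpha = 0.05. fail to reject H0.

W+ = 33, W- = 12, W = min = 12, p = 0.208668, fail to reject H0.


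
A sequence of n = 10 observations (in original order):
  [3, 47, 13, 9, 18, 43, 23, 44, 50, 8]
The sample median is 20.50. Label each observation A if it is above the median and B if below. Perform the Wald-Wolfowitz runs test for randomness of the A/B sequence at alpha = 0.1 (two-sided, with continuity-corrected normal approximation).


Step 1: Compute median = 20.50; label A = above, B = below.
Labels in order: BABBBAAAAB  (n_A = 5, n_B = 5)
Step 2: Count runs R = 5.
Step 3: Under H0 (random ordering), E[R] = 2*n_A*n_B/(n_A+n_B) + 1 = 2*5*5/10 + 1 = 6.0000.
        Var[R] = 2*n_A*n_B*(2*n_A*n_B - n_A - n_B) / ((n_A+n_B)^2 * (n_A+n_B-1)) = 2000/900 = 2.2222.
        SD[R] = 1.4907.
Step 4: Continuity-corrected z = (R + 0.5 - E[R]) / SD[R] = (5 + 0.5 - 6.0000) / 1.4907 = -0.3354.
Step 5: Two-sided p-value via normal approximation = 2*(1 - Phi(|z|)) = 0.737316.
Step 6: alpha = 0.1. fail to reject H0.

R = 5, z = -0.3354, p = 0.737316, fail to reject H0.


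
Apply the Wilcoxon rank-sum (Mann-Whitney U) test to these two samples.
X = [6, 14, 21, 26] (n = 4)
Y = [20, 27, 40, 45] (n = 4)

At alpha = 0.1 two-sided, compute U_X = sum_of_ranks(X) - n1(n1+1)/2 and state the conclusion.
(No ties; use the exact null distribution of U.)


Step 1: Combine and sort all 8 observations; assign midranks.
sorted (value, group): (6,X), (14,X), (20,Y), (21,X), (26,X), (27,Y), (40,Y), (45,Y)
ranks: 6->1, 14->2, 20->3, 21->4, 26->5, 27->6, 40->7, 45->8
Step 2: Rank sum for X: R1 = 1 + 2 + 4 + 5 = 12.
Step 3: U_X = R1 - n1(n1+1)/2 = 12 - 4*5/2 = 12 - 10 = 2.
       U_Y = n1*n2 - U_X = 16 - 2 = 14.
Step 4: No ties, so the exact null distribution of U (based on enumerating the C(8,4) = 70 equally likely rank assignments) gives the two-sided p-value.
Step 5: p-value = 0.114286; compare to alpha = 0.1. fail to reject H0.

U_X = 2, p = 0.114286, fail to reject H0 at alpha = 0.1.


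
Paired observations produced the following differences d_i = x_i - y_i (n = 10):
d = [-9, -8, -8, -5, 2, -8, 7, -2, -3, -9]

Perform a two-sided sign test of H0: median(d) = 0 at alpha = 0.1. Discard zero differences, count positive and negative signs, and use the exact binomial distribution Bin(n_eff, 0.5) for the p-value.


Step 1: Discard zero differences. Original n = 10; n_eff = number of nonzero differences = 10.
Nonzero differences (with sign): -9, -8, -8, -5, +2, -8, +7, -2, -3, -9
Step 2: Count signs: positive = 2, negative = 8.
Step 3: Under H0: P(positive) = 0.5, so the number of positives S ~ Bin(10, 0.5).
Step 4: Two-sided exact p-value = sum of Bin(10,0.5) probabilities at or below the observed probability = 0.109375.
Step 5: alpha = 0.1. fail to reject H0.

n_eff = 10, pos = 2, neg = 8, p = 0.109375, fail to reject H0.


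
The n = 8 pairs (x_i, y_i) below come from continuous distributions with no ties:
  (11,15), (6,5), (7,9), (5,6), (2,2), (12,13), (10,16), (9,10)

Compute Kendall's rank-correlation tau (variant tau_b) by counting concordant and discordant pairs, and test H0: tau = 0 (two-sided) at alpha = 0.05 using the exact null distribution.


Step 1: Enumerate the 28 unordered pairs (i,j) with i<j and classify each by sign(x_j-x_i) * sign(y_j-y_i).
  (1,2):dx=-5,dy=-10->C; (1,3):dx=-4,dy=-6->C; (1,4):dx=-6,dy=-9->C; (1,5):dx=-9,dy=-13->C
  (1,6):dx=+1,dy=-2->D; (1,7):dx=-1,dy=+1->D; (1,8):dx=-2,dy=-5->C; (2,3):dx=+1,dy=+4->C
  (2,4):dx=-1,dy=+1->D; (2,5):dx=-4,dy=-3->C; (2,6):dx=+6,dy=+8->C; (2,7):dx=+4,dy=+11->C
  (2,8):dx=+3,dy=+5->C; (3,4):dx=-2,dy=-3->C; (3,5):dx=-5,dy=-7->C; (3,6):dx=+5,dy=+4->C
  (3,7):dx=+3,dy=+7->C; (3,8):dx=+2,dy=+1->C; (4,5):dx=-3,dy=-4->C; (4,6):dx=+7,dy=+7->C
  (4,7):dx=+5,dy=+10->C; (4,8):dx=+4,dy=+4->C; (5,6):dx=+10,dy=+11->C; (5,7):dx=+8,dy=+14->C
  (5,8):dx=+7,dy=+8->C; (6,7):dx=-2,dy=+3->D; (6,8):dx=-3,dy=-3->C; (7,8):dx=-1,dy=-6->C
Step 2: C = 24, D = 4, total pairs = 28.
Step 3: tau = (C - D)/(n(n-1)/2) = (24 - 4)/28 = 0.714286.
Step 4: Exact two-sided p-value (enumerate n! = 40320 permutations of y under H0): p = 0.014137.
Step 5: alpha = 0.05. reject H0.

tau_b = 0.7143 (C=24, D=4), p = 0.014137, reject H0.


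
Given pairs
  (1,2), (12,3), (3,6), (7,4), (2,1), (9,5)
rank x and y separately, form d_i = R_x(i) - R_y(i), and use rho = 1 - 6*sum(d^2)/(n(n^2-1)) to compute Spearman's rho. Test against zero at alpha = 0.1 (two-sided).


Step 1: Rank x and y separately (midranks; no ties here).
rank(x): 1->1, 12->6, 3->3, 7->4, 2->2, 9->5
rank(y): 2->2, 3->3, 6->6, 4->4, 1->1, 5->5
Step 2: d_i = R_x(i) - R_y(i); compute d_i^2.
  (1-2)^2=1, (6-3)^2=9, (3-6)^2=9, (4-4)^2=0, (2-1)^2=1, (5-5)^2=0
sum(d^2) = 20.
Step 3: rho = 1 - 6*20 / (6*(6^2 - 1)) = 1 - 120/210 = 0.428571.
Step 4: Under H0, t = rho * sqrt((n-2)/(1-rho^2)) = 0.9487 ~ t(4).
Step 5: Two-sided p-value from the t-distribution with 4 df = 0.396501.
Step 6: alpha = 0.1. fail to reject H0.

rho = 0.4286, p = 0.396501, fail to reject H0 at alpha = 0.1.


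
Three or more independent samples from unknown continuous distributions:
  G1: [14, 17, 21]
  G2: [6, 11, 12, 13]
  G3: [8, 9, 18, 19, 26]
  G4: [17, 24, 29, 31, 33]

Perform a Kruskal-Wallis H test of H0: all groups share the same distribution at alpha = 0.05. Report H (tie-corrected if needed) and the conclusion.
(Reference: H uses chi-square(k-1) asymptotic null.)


Step 1: Combine all N = 17 observations and assign midranks.
sorted (value, group, rank): (6,G2,1), (8,G3,2), (9,G3,3), (11,G2,4), (12,G2,5), (13,G2,6), (14,G1,7), (17,G1,8.5), (17,G4,8.5), (18,G3,10), (19,G3,11), (21,G1,12), (24,G4,13), (26,G3,14), (29,G4,15), (31,G4,16), (33,G4,17)
Step 2: Sum ranks within each group.
R_1 = 27.5 (n_1 = 3)
R_2 = 16 (n_2 = 4)
R_3 = 40 (n_3 = 5)
R_4 = 69.5 (n_4 = 5)
Step 3: H = 12/(N(N+1)) * sum(R_i^2/n_i) - 3(N+1)
     = 12/(17*18) * (27.5^2/3 + 16^2/4 + 40^2/5 + 69.5^2/5) - 3*18
     = 0.039216 * 1602.13 - 54
     = 8.828758.
Step 4: Ties present; correction factor C = 1 - 6/(17^3 - 17) = 0.998775. Corrected H = 8.828758 / 0.998775 = 8.839591.
Step 5: Under H0, H ~ chi^2(3); p-value = 0.031501.
Step 6: alpha = 0.05. reject H0.

H = 8.8396, df = 3, p = 0.031501, reject H0.


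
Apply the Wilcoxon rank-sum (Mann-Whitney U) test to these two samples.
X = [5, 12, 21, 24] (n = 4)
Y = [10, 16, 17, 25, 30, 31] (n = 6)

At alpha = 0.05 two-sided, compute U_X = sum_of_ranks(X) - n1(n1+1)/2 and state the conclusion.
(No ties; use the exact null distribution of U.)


Step 1: Combine and sort all 10 observations; assign midranks.
sorted (value, group): (5,X), (10,Y), (12,X), (16,Y), (17,Y), (21,X), (24,X), (25,Y), (30,Y), (31,Y)
ranks: 5->1, 10->2, 12->3, 16->4, 17->5, 21->6, 24->7, 25->8, 30->9, 31->10
Step 2: Rank sum for X: R1 = 1 + 3 + 6 + 7 = 17.
Step 3: U_X = R1 - n1(n1+1)/2 = 17 - 4*5/2 = 17 - 10 = 7.
       U_Y = n1*n2 - U_X = 24 - 7 = 17.
Step 4: No ties, so the exact null distribution of U (based on enumerating the C(10,4) = 210 equally likely rank assignments) gives the two-sided p-value.
Step 5: p-value = 0.352381; compare to alpha = 0.05. fail to reject H0.

U_X = 7, p = 0.352381, fail to reject H0 at alpha = 0.05.


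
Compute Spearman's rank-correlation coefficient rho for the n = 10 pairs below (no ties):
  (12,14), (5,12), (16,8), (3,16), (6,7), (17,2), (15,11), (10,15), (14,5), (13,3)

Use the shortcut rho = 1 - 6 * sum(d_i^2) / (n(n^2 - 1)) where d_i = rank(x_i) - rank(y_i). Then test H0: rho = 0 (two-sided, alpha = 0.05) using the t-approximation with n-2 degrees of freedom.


Step 1: Rank x and y separately (midranks; no ties here).
rank(x): 12->5, 5->2, 16->9, 3->1, 6->3, 17->10, 15->8, 10->4, 14->7, 13->6
rank(y): 14->8, 12->7, 8->5, 16->10, 7->4, 2->1, 11->6, 15->9, 5->3, 3->2
Step 2: d_i = R_x(i) - R_y(i); compute d_i^2.
  (5-8)^2=9, (2-7)^2=25, (9-5)^2=16, (1-10)^2=81, (3-4)^2=1, (10-1)^2=81, (8-6)^2=4, (4-9)^2=25, (7-3)^2=16, (6-2)^2=16
sum(d^2) = 274.
Step 3: rho = 1 - 6*274 / (10*(10^2 - 1)) = 1 - 1644/990 = -0.660606.
Step 4: Under H0, t = rho * sqrt((n-2)/(1-rho^2)) = -2.4889 ~ t(8).
Step 5: Two-sided p-value from the t-distribution with 8 df = 0.037588.
Step 6: alpha = 0.05. reject H0.

rho = -0.6606, p = 0.037588, reject H0 at alpha = 0.05.


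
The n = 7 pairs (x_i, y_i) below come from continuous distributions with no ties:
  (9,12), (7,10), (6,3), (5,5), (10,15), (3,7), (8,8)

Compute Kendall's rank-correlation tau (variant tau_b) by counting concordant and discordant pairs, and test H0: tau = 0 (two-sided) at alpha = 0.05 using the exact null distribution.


Step 1: Enumerate the 21 unordered pairs (i,j) with i<j and classify each by sign(x_j-x_i) * sign(y_j-y_i).
  (1,2):dx=-2,dy=-2->C; (1,3):dx=-3,dy=-9->C; (1,4):dx=-4,dy=-7->C; (1,5):dx=+1,dy=+3->C
  (1,6):dx=-6,dy=-5->C; (1,7):dx=-1,dy=-4->C; (2,3):dx=-1,dy=-7->C; (2,4):dx=-2,dy=-5->C
  (2,5):dx=+3,dy=+5->C; (2,6):dx=-4,dy=-3->C; (2,7):dx=+1,dy=-2->D; (3,4):dx=-1,dy=+2->D
  (3,5):dx=+4,dy=+12->C; (3,6):dx=-3,dy=+4->D; (3,7):dx=+2,dy=+5->C; (4,5):dx=+5,dy=+10->C
  (4,6):dx=-2,dy=+2->D; (4,7):dx=+3,dy=+3->C; (5,6):dx=-7,dy=-8->C; (5,7):dx=-2,dy=-7->C
  (6,7):dx=+5,dy=+1->C
Step 2: C = 17, D = 4, total pairs = 21.
Step 3: tau = (C - D)/(n(n-1)/2) = (17 - 4)/21 = 0.619048.
Step 4: Exact two-sided p-value (enumerate n! = 5040 permutations of y under H0): p = 0.069048.
Step 5: alpha = 0.05. fail to reject H0.

tau_b = 0.6190 (C=17, D=4), p = 0.069048, fail to reject H0.


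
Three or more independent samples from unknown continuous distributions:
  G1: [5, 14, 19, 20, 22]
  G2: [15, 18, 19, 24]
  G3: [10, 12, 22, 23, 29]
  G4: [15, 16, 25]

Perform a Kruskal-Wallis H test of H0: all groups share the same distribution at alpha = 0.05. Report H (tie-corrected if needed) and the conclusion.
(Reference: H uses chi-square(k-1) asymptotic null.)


Step 1: Combine all N = 17 observations and assign midranks.
sorted (value, group, rank): (5,G1,1), (10,G3,2), (12,G3,3), (14,G1,4), (15,G2,5.5), (15,G4,5.5), (16,G4,7), (18,G2,8), (19,G1,9.5), (19,G2,9.5), (20,G1,11), (22,G1,12.5), (22,G3,12.5), (23,G3,14), (24,G2,15), (25,G4,16), (29,G3,17)
Step 2: Sum ranks within each group.
R_1 = 38 (n_1 = 5)
R_2 = 38 (n_2 = 4)
R_3 = 48.5 (n_3 = 5)
R_4 = 28.5 (n_4 = 3)
Step 3: H = 12/(N(N+1)) * sum(R_i^2/n_i) - 3(N+1)
     = 12/(17*18) * (38^2/5 + 38^2/4 + 48.5^2/5 + 28.5^2/3) - 3*18
     = 0.039216 * 1391 - 54
     = 0.549020.
Step 4: Ties present; correction factor C = 1 - 18/(17^3 - 17) = 0.996324. Corrected H = 0.549020 / 0.996324 = 0.551046.
Step 5: Under H0, H ~ chi^2(3); p-value = 0.907542.
Step 6: alpha = 0.05. fail to reject H0.

H = 0.5510, df = 3, p = 0.907542, fail to reject H0.


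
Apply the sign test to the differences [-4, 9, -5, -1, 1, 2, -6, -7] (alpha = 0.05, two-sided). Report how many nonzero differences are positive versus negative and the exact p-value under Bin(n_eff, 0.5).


Step 1: Discard zero differences. Original n = 8; n_eff = number of nonzero differences = 8.
Nonzero differences (with sign): -4, +9, -5, -1, +1, +2, -6, -7
Step 2: Count signs: positive = 3, negative = 5.
Step 3: Under H0: P(positive) = 0.5, so the number of positives S ~ Bin(8, 0.5).
Step 4: Two-sided exact p-value = sum of Bin(8,0.5) probabilities at or below the observed probability = 0.726562.
Step 5: alpha = 0.05. fail to reject H0.

n_eff = 8, pos = 3, neg = 5, p = 0.726562, fail to reject H0.


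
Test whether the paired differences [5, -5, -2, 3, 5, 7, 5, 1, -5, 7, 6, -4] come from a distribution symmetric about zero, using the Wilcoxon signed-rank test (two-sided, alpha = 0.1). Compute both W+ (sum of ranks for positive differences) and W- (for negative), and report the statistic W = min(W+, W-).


Step 1: Drop any zero differences (none here) and take |d_i|.
|d| = [5, 5, 2, 3, 5, 7, 5, 1, 5, 7, 6, 4]
Step 2: Midrank |d_i| (ties get averaged ranks).
ranks: |5|->7, |5|->7, |2|->2, |3|->3, |5|->7, |7|->11.5, |5|->7, |1|->1, |5|->7, |7|->11.5, |6|->10, |4|->4
Step 3: Attach original signs; sum ranks with positive sign and with negative sign.
W+ = 7 + 3 + 7 + 11.5 + 7 + 1 + 11.5 + 10 = 58
W- = 7 + 2 + 7 + 4 = 20
(Check: W+ + W- = 78 should equal n(n+1)/2 = 78.)
Step 4: Test statistic W = min(W+, W-) = 20.
Step 5: Ties in |d|, so use the tie-corrected normal approximation.
        E[W] = n(n+1)/4 = 12*13/4 = 39.
        Tie groups: |d|=5 (t=5), |d|=7 (t=2); sum(t^3 - t) = 126.
        Var[W] = n(n+1)(2n+1)/24 - sum(t^3-t)/48 = 3900/24 - 126/48 = 159.875.
        z = (W - E[W]) / sqrt(Var[W]) = (20 - 39) / 12.6442 = -1.5027.
        Two-sided p = 2*Phi(z) = 0.132924.
Step 6: alpha = 0.1. fail to reject H0.

W+ = 58, W- = 20, W = min = 20, p = 0.132924, fail to reject H0.


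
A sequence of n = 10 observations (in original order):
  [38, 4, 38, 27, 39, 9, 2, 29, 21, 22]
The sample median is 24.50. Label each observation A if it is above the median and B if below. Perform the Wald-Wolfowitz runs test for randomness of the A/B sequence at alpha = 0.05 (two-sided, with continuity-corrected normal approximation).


Step 1: Compute median = 24.50; label A = above, B = below.
Labels in order: ABAAABBABB  (n_A = 5, n_B = 5)
Step 2: Count runs R = 6.
Step 3: Under H0 (random ordering), E[R] = 2*n_A*n_B/(n_A+n_B) + 1 = 2*5*5/10 + 1 = 6.0000.
        Var[R] = 2*n_A*n_B*(2*n_A*n_B - n_A - n_B) / ((n_A+n_B)^2 * (n_A+n_B-1)) = 2000/900 = 2.2222.
        SD[R] = 1.4907.
Step 4: R = E[R], so z = 0 with no continuity correction.
Step 5: Two-sided p-value via normal approximation = 2*(1 - Phi(|z|)) = 1.000000.
Step 6: alpha = 0.05. fail to reject H0.

R = 6, z = 0.0000, p = 1.000000, fail to reject H0.


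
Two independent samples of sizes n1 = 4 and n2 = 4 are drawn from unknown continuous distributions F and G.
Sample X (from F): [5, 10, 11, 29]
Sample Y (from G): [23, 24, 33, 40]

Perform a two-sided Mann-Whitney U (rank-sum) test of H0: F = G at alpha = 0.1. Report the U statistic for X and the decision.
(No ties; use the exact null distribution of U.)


Step 1: Combine and sort all 8 observations; assign midranks.
sorted (value, group): (5,X), (10,X), (11,X), (23,Y), (24,Y), (29,X), (33,Y), (40,Y)
ranks: 5->1, 10->2, 11->3, 23->4, 24->5, 29->6, 33->7, 40->8
Step 2: Rank sum for X: R1 = 1 + 2 + 3 + 6 = 12.
Step 3: U_X = R1 - n1(n1+1)/2 = 12 - 4*5/2 = 12 - 10 = 2.
       U_Y = n1*n2 - U_X = 16 - 2 = 14.
Step 4: No ties, so the exact null distribution of U (based on enumerating the C(8,4) = 70 equally likely rank assignments) gives the two-sided p-value.
Step 5: p-value = 0.114286; compare to alpha = 0.1. fail to reject H0.

U_X = 2, p = 0.114286, fail to reject H0 at alpha = 0.1.


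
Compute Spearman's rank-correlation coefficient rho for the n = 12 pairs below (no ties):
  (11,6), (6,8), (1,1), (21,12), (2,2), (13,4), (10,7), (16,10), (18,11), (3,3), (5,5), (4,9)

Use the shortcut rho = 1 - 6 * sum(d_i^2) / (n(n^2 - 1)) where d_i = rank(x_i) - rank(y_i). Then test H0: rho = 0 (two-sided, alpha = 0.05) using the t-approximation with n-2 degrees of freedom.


Step 1: Rank x and y separately (midranks; no ties here).
rank(x): 11->8, 6->6, 1->1, 21->12, 2->2, 13->9, 10->7, 16->10, 18->11, 3->3, 5->5, 4->4
rank(y): 6->6, 8->8, 1->1, 12->12, 2->2, 4->4, 7->7, 10->10, 11->11, 3->3, 5->5, 9->9
Step 2: d_i = R_x(i) - R_y(i); compute d_i^2.
  (8-6)^2=4, (6-8)^2=4, (1-1)^2=0, (12-12)^2=0, (2-2)^2=0, (9-4)^2=25, (7-7)^2=0, (10-10)^2=0, (11-11)^2=0, (3-3)^2=0, (5-5)^2=0, (4-9)^2=25
sum(d^2) = 58.
Step 3: rho = 1 - 6*58 / (12*(12^2 - 1)) = 1 - 348/1716 = 0.797203.
Step 4: Under H0, t = rho * sqrt((n-2)/(1-rho^2)) = 4.1758 ~ t(10).
Step 5: Two-sided p-value from the t-distribution with 10 df = 0.001900.
Step 6: alpha = 0.05. reject H0.

rho = 0.7972, p = 0.001900, reject H0 at alpha = 0.05.


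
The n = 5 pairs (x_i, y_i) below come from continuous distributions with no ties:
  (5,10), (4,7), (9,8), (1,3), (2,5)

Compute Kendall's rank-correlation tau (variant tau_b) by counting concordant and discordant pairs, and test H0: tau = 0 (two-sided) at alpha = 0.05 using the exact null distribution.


Step 1: Enumerate the 10 unordered pairs (i,j) with i<j and classify each by sign(x_j-x_i) * sign(y_j-y_i).
  (1,2):dx=-1,dy=-3->C; (1,3):dx=+4,dy=-2->D; (1,4):dx=-4,dy=-7->C; (1,5):dx=-3,dy=-5->C
  (2,3):dx=+5,dy=+1->C; (2,4):dx=-3,dy=-4->C; (2,5):dx=-2,dy=-2->C; (3,4):dx=-8,dy=-5->C
  (3,5):dx=-7,dy=-3->C; (4,5):dx=+1,dy=+2->C
Step 2: C = 9, D = 1, total pairs = 10.
Step 3: tau = (C - D)/(n(n-1)/2) = (9 - 1)/10 = 0.800000.
Step 4: Exact two-sided p-value (enumerate n! = 120 permutations of y under H0): p = 0.083333.
Step 5: alpha = 0.05. fail to reject H0.

tau_b = 0.8000 (C=9, D=1), p = 0.083333, fail to reject H0.


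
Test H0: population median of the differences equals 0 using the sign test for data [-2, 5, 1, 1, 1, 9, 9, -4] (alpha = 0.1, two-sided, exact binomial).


Step 1: Discard zero differences. Original n = 8; n_eff = number of nonzero differences = 8.
Nonzero differences (with sign): -2, +5, +1, +1, +1, +9, +9, -4
Step 2: Count signs: positive = 6, negative = 2.
Step 3: Under H0: P(positive) = 0.5, so the number of positives S ~ Bin(8, 0.5).
Step 4: Two-sided exact p-value = sum of Bin(8,0.5) probabilities at or below the observed probability = 0.289062.
Step 5: alpha = 0.1. fail to reject H0.

n_eff = 8, pos = 6, neg = 2, p = 0.289062, fail to reject H0.


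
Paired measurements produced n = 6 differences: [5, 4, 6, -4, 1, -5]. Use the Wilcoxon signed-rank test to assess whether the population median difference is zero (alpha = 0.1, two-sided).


Step 1: Drop any zero differences (none here) and take |d_i|.
|d| = [5, 4, 6, 4, 1, 5]
Step 2: Midrank |d_i| (ties get averaged ranks).
ranks: |5|->4.5, |4|->2.5, |6|->6, |4|->2.5, |1|->1, |5|->4.5
Step 3: Attach original signs; sum ranks with positive sign and with negative sign.
W+ = 4.5 + 2.5 + 6 + 1 = 14
W- = 2.5 + 4.5 = 7
(Check: W+ + W- = 21 should equal n(n+1)/2 = 21.)
Step 4: Test statistic W = min(W+, W-) = 7.
Step 5: Ties in |d|, so use the tie-corrected normal approximation.
        E[W] = n(n+1)/4 = 6*7/4 = 10.5.
        Tie groups: |d|=4 (t=2), |d|=5 (t=2); sum(t^3 - t) = 12.
        Var[W] = n(n+1)(2n+1)/24 - sum(t^3-t)/48 = 546/24 - 12/48 = 22.5.
        z = (W - E[W]) / sqrt(Var[W]) = (7 - 10.5) / 4.7434 = -0.7379.
        Two-sided p = 2*Phi(z) = 0.460597.
Step 6: alpha = 0.1. fail to reject H0.

W+ = 14, W- = 7, W = min = 7, p = 0.460597, fail to reject H0.


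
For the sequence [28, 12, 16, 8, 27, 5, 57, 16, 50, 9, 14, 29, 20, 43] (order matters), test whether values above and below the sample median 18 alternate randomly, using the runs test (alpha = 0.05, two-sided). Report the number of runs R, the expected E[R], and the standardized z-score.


Step 1: Compute median = 18; label A = above, B = below.
Labels in order: ABBBABABABBAAA  (n_A = 7, n_B = 7)
Step 2: Count runs R = 9.
Step 3: Under H0 (random ordering), E[R] = 2*n_A*n_B/(n_A+n_B) + 1 = 2*7*7/14 + 1 = 8.0000.
        Var[R] = 2*n_A*n_B*(2*n_A*n_B - n_A - n_B) / ((n_A+n_B)^2 * (n_A+n_B-1)) = 8232/2548 = 3.2308.
        SD[R] = 1.7974.
Step 4: Continuity-corrected z = (R - 0.5 - E[R]) / SD[R] = (9 - 0.5 - 8.0000) / 1.7974 = 0.2782.
Step 5: Two-sided p-value via normal approximation = 2*(1 - Phi(|z|)) = 0.780879.
Step 6: alpha = 0.05. fail to reject H0.

R = 9, z = 0.2782, p = 0.780879, fail to reject H0.


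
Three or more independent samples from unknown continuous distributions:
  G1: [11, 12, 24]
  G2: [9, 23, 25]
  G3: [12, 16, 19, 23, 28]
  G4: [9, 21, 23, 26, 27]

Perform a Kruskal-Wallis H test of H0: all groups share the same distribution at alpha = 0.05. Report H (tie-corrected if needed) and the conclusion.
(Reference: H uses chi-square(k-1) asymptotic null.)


Step 1: Combine all N = 16 observations and assign midranks.
sorted (value, group, rank): (9,G2,1.5), (9,G4,1.5), (11,G1,3), (12,G1,4.5), (12,G3,4.5), (16,G3,6), (19,G3,7), (21,G4,8), (23,G2,10), (23,G3,10), (23,G4,10), (24,G1,12), (25,G2,13), (26,G4,14), (27,G4,15), (28,G3,16)
Step 2: Sum ranks within each group.
R_1 = 19.5 (n_1 = 3)
R_2 = 24.5 (n_2 = 3)
R_3 = 43.5 (n_3 = 5)
R_4 = 48.5 (n_4 = 5)
Step 3: H = 12/(N(N+1)) * sum(R_i^2/n_i) - 3(N+1)
     = 12/(16*17) * (19.5^2/3 + 24.5^2/3 + 43.5^2/5 + 48.5^2/5) - 3*17
     = 0.044118 * 1175.73 - 51
     = 0.870588.
Step 4: Ties present; correction factor C = 1 - 36/(16^3 - 16) = 0.991176. Corrected H = 0.870588 / 0.991176 = 0.878338.
Step 5: Under H0, H ~ chi^2(3); p-value = 0.830652.
Step 6: alpha = 0.05. fail to reject H0.

H = 0.8783, df = 3, p = 0.830652, fail to reject H0.


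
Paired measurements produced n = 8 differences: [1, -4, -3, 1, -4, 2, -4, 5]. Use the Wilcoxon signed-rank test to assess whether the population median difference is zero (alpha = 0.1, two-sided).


Step 1: Drop any zero differences (none here) and take |d_i|.
|d| = [1, 4, 3, 1, 4, 2, 4, 5]
Step 2: Midrank |d_i| (ties get averaged ranks).
ranks: |1|->1.5, |4|->6, |3|->4, |1|->1.5, |4|->6, |2|->3, |4|->6, |5|->8
Step 3: Attach original signs; sum ranks with positive sign and with negative sign.
W+ = 1.5 + 1.5 + 3 + 8 = 14
W- = 6 + 4 + 6 + 6 = 22
(Check: W+ + W- = 36 should equal n(n+1)/2 = 36.)
Step 4: Test statistic W = min(W+, W-) = 14.
Step 5: Ties in |d|, so use the tie-corrected normal approximation.
        E[W] = n(n+1)/4 = 8*9/4 = 18.
        Tie groups: |d|=1 (t=2), |d|=4 (t=3); sum(t^3 - t) = 30.
        Var[W] = n(n+1)(2n+1)/24 - sum(t^3-t)/48 = 1224/24 - 30/48 = 50.375.
        z = (W - E[W]) / sqrt(Var[W]) = (14 - 18) / 7.0975 = -0.5636.
        Two-sided p = 2*Phi(z) = 0.573043.
Step 6: alpha = 0.1. fail to reject H0.

W+ = 14, W- = 22, W = min = 14, p = 0.573043, fail to reject H0.


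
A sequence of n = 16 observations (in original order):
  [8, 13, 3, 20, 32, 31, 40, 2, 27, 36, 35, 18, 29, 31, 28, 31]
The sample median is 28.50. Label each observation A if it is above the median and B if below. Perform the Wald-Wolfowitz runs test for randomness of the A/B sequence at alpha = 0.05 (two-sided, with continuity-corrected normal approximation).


Step 1: Compute median = 28.50; label A = above, B = below.
Labels in order: BBBBAAABBAABAABA  (n_A = 8, n_B = 8)
Step 2: Count runs R = 8.
Step 3: Under H0 (random ordering), E[R] = 2*n_A*n_B/(n_A+n_B) + 1 = 2*8*8/16 + 1 = 9.0000.
        Var[R] = 2*n_A*n_B*(2*n_A*n_B - n_A - n_B) / ((n_A+n_B)^2 * (n_A+n_B-1)) = 14336/3840 = 3.7333.
        SD[R] = 1.9322.
Step 4: Continuity-corrected z = (R + 0.5 - E[R]) / SD[R] = (8 + 0.5 - 9.0000) / 1.9322 = -0.2588.
Step 5: Two-sided p-value via normal approximation = 2*(1 - Phi(|z|)) = 0.795809.
Step 6: alpha = 0.05. fail to reject H0.

R = 8, z = -0.2588, p = 0.795809, fail to reject H0.


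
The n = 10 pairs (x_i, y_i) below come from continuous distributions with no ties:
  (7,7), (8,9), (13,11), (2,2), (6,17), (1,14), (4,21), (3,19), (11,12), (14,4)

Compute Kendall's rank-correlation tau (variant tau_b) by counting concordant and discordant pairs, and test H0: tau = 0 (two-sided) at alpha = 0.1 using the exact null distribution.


Step 1: Enumerate the 45 unordered pairs (i,j) with i<j and classify each by sign(x_j-x_i) * sign(y_j-y_i).
  (1,2):dx=+1,dy=+2->C; (1,3):dx=+6,dy=+4->C; (1,4):dx=-5,dy=-5->C; (1,5):dx=-1,dy=+10->D
  (1,6):dx=-6,dy=+7->D; (1,7):dx=-3,dy=+14->D; (1,8):dx=-4,dy=+12->D; (1,9):dx=+4,dy=+5->C
  (1,10):dx=+7,dy=-3->D; (2,3):dx=+5,dy=+2->C; (2,4):dx=-6,dy=-7->C; (2,5):dx=-2,dy=+8->D
  (2,6):dx=-7,dy=+5->D; (2,7):dx=-4,dy=+12->D; (2,8):dx=-5,dy=+10->D; (2,9):dx=+3,dy=+3->C
  (2,10):dx=+6,dy=-5->D; (3,4):dx=-11,dy=-9->C; (3,5):dx=-7,dy=+6->D; (3,6):dx=-12,dy=+3->D
  (3,7):dx=-9,dy=+10->D; (3,8):dx=-10,dy=+8->D; (3,9):dx=-2,dy=+1->D; (3,10):dx=+1,dy=-7->D
  (4,5):dx=+4,dy=+15->C; (4,6):dx=-1,dy=+12->D; (4,7):dx=+2,dy=+19->C; (4,8):dx=+1,dy=+17->C
  (4,9):dx=+9,dy=+10->C; (4,10):dx=+12,dy=+2->C; (5,6):dx=-5,dy=-3->C; (5,7):dx=-2,dy=+4->D
  (5,8):dx=-3,dy=+2->D; (5,9):dx=+5,dy=-5->D; (5,10):dx=+8,dy=-13->D; (6,7):dx=+3,dy=+7->C
  (6,8):dx=+2,dy=+5->C; (6,9):dx=+10,dy=-2->D; (6,10):dx=+13,dy=-10->D; (7,8):dx=-1,dy=-2->C
  (7,9):dx=+7,dy=-9->D; (7,10):dx=+10,dy=-17->D; (8,9):dx=+8,dy=-7->D; (8,10):dx=+11,dy=-15->D
  (9,10):dx=+3,dy=-8->D
Step 2: C = 17, D = 28, total pairs = 45.
Step 3: tau = (C - D)/(n(n-1)/2) = (17 - 28)/45 = -0.244444.
Step 4: Exact two-sided p-value (enumerate n! = 3628800 permutations of y under H0): p = 0.380720.
Step 5: alpha = 0.1. fail to reject H0.

tau_b = -0.2444 (C=17, D=28), p = 0.380720, fail to reject H0.


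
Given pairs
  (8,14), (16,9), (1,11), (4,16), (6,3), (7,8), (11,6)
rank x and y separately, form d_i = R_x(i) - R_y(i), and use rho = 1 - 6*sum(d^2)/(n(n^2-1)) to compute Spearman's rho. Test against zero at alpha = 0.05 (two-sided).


Step 1: Rank x and y separately (midranks; no ties here).
rank(x): 8->5, 16->7, 1->1, 4->2, 6->3, 7->4, 11->6
rank(y): 14->6, 9->4, 11->5, 16->7, 3->1, 8->3, 6->2
Step 2: d_i = R_x(i) - R_y(i); compute d_i^2.
  (5-6)^2=1, (7-4)^2=9, (1-5)^2=16, (2-7)^2=25, (3-1)^2=4, (4-3)^2=1, (6-2)^2=16
sum(d^2) = 72.
Step 3: rho = 1 - 6*72 / (7*(7^2 - 1)) = 1 - 432/336 = -0.285714.
Step 4: Under H0, t = rho * sqrt((n-2)/(1-rho^2)) = -0.6667 ~ t(5).
Step 5: Two-sided p-value from the t-distribution with 5 df = 0.534509.
Step 6: alpha = 0.05. fail to reject H0.

rho = -0.2857, p = 0.534509, fail to reject H0 at alpha = 0.05.


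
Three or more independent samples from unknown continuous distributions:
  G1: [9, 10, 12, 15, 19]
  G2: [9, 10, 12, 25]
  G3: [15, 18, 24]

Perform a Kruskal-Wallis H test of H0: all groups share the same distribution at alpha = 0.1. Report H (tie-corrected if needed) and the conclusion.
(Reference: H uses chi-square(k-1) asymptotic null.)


Step 1: Combine all N = 12 observations and assign midranks.
sorted (value, group, rank): (9,G1,1.5), (9,G2,1.5), (10,G1,3.5), (10,G2,3.5), (12,G1,5.5), (12,G2,5.5), (15,G1,7.5), (15,G3,7.5), (18,G3,9), (19,G1,10), (24,G3,11), (25,G2,12)
Step 2: Sum ranks within each group.
R_1 = 28 (n_1 = 5)
R_2 = 22.5 (n_2 = 4)
R_3 = 27.5 (n_3 = 3)
Step 3: H = 12/(N(N+1)) * sum(R_i^2/n_i) - 3(N+1)
     = 12/(12*13) * (28^2/5 + 22.5^2/4 + 27.5^2/3) - 3*13
     = 0.076923 * 535.446 - 39
     = 2.188141.
Step 4: Ties present; correction factor C = 1 - 24/(12^3 - 12) = 0.986014. Corrected H = 2.188141 / 0.986014 = 2.219178.
Step 5: Under H0, H ~ chi^2(2); p-value = 0.329694.
Step 6: alpha = 0.1. fail to reject H0.

H = 2.2192, df = 2, p = 0.329694, fail to reject H0.


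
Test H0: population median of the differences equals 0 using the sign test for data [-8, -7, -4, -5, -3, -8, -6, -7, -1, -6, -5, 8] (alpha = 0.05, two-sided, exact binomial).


Step 1: Discard zero differences. Original n = 12; n_eff = number of nonzero differences = 12.
Nonzero differences (with sign): -8, -7, -4, -5, -3, -8, -6, -7, -1, -6, -5, +8
Step 2: Count signs: positive = 1, negative = 11.
Step 3: Under H0: P(positive) = 0.5, so the number of positives S ~ Bin(12, 0.5).
Step 4: Two-sided exact p-value = sum of Bin(12,0.5) probabilities at or below the observed probability = 0.006348.
Step 5: alpha = 0.05. reject H0.

n_eff = 12, pos = 1, neg = 11, p = 0.006348, reject H0.


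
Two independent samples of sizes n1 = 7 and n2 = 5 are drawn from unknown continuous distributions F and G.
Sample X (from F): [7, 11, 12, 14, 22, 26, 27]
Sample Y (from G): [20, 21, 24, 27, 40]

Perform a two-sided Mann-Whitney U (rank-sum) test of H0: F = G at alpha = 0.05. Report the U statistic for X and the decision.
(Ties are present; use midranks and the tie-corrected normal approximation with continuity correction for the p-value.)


Step 1: Combine and sort all 12 observations; assign midranks.
sorted (value, group): (7,X), (11,X), (12,X), (14,X), (20,Y), (21,Y), (22,X), (24,Y), (26,X), (27,X), (27,Y), (40,Y)
ranks: 7->1, 11->2, 12->3, 14->4, 20->5, 21->6, 22->7, 24->8, 26->9, 27->10.5, 27->10.5, 40->12
Step 2: Rank sum for X: R1 = 1 + 2 + 3 + 4 + 7 + 9 + 10.5 = 36.5.
Step 3: U_X = R1 - n1(n1+1)/2 = 36.5 - 7*8/2 = 36.5 - 28 = 8.5.
       U_Y = n1*n2 - U_X = 35 - 8.5 = 26.5.
Step 4: Ties are present, so use the tie-corrected normal approximation (with continuity correction) for the p-value.
Step 5: p-value = 0.166721; compare to alpha = 0.05. fail to reject H0.

U_X = 8.5, p = 0.166721, fail to reject H0 at alpha = 0.05.


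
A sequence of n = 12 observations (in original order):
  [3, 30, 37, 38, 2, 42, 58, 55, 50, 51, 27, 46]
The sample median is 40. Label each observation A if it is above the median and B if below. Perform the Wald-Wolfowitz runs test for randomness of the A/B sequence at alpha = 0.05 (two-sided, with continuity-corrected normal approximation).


Step 1: Compute median = 40; label A = above, B = below.
Labels in order: BBBBBAAAAABA  (n_A = 6, n_B = 6)
Step 2: Count runs R = 4.
Step 3: Under H0 (random ordering), E[R] = 2*n_A*n_B/(n_A+n_B) + 1 = 2*6*6/12 + 1 = 7.0000.
        Var[R] = 2*n_A*n_B*(2*n_A*n_B - n_A - n_B) / ((n_A+n_B)^2 * (n_A+n_B-1)) = 4320/1584 = 2.7273.
        SD[R] = 1.6514.
Step 4: Continuity-corrected z = (R + 0.5 - E[R]) / SD[R] = (4 + 0.5 - 7.0000) / 1.6514 = -1.5138.
Step 5: Two-sided p-value via normal approximation = 2*(1 - Phi(|z|)) = 0.130070.
Step 6: alpha = 0.05. fail to reject H0.

R = 4, z = -1.5138, p = 0.130070, fail to reject H0.


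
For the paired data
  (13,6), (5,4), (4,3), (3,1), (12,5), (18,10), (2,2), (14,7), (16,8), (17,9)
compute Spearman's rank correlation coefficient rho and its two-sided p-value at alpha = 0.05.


Step 1: Rank x and y separately (midranks; no ties here).
rank(x): 13->6, 5->4, 4->3, 3->2, 12->5, 18->10, 2->1, 14->7, 16->8, 17->9
rank(y): 6->6, 4->4, 3->3, 1->1, 5->5, 10->10, 2->2, 7->7, 8->8, 9->9
Step 2: d_i = R_x(i) - R_y(i); compute d_i^2.
  (6-6)^2=0, (4-4)^2=0, (3-3)^2=0, (2-1)^2=1, (5-5)^2=0, (10-10)^2=0, (1-2)^2=1, (7-7)^2=0, (8-8)^2=0, (9-9)^2=0
sum(d^2) = 2.
Step 3: rho = 1 - 6*2 / (10*(10^2 - 1)) = 1 - 12/990 = 0.987879.
Step 4: Under H0, t = rho * sqrt((n-2)/(1-rho^2)) = 18.0003 ~ t(8).
Step 5: Two-sided p-value from the t-distribution with 8 df = 0.000000.
Step 6: alpha = 0.05. reject H0.

rho = 0.9879, p = 0.000000, reject H0 at alpha = 0.05.


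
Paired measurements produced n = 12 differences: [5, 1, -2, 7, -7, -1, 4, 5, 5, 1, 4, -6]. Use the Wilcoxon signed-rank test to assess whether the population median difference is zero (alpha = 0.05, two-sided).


Step 1: Drop any zero differences (none here) and take |d_i|.
|d| = [5, 1, 2, 7, 7, 1, 4, 5, 5, 1, 4, 6]
Step 2: Midrank |d_i| (ties get averaged ranks).
ranks: |5|->8, |1|->2, |2|->4, |7|->11.5, |7|->11.5, |1|->2, |4|->5.5, |5|->8, |5|->8, |1|->2, |4|->5.5, |6|->10
Step 3: Attach original signs; sum ranks with positive sign and with negative sign.
W+ = 8 + 2 + 11.5 + 5.5 + 8 + 8 + 2 + 5.5 = 50.5
W- = 4 + 11.5 + 2 + 10 = 27.5
(Check: W+ + W- = 78 should equal n(n+1)/2 = 78.)
Step 4: Test statistic W = min(W+, W-) = 27.5.
Step 5: Ties in |d|, so use the tie-corrected normal approximation.
        E[W] = n(n+1)/4 = 12*13/4 = 39.
        Tie groups: |d|=1 (t=3), |d|=4 (t=2), |d|=5 (t=3), |d|=7 (t=2); sum(t^3 - t) = 60.
        Var[W] = n(n+1)(2n+1)/24 - sum(t^3-t)/48 = 3900/24 - 60/48 = 161.25.
        z = (W - E[W]) / sqrt(Var[W]) = (27.5 - 39) / 12.6984 = -0.9056.
        Two-sided p = 2*Phi(z) = 0.365135.
Step 6: alpha = 0.05. fail to reject H0.

W+ = 50.5, W- = 27.5, W = min = 27.5, p = 0.365135, fail to reject H0.


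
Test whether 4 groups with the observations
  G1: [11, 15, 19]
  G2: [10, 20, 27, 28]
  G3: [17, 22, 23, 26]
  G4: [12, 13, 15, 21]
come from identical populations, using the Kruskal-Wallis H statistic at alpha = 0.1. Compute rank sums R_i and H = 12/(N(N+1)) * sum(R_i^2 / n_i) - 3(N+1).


Step 1: Combine all N = 15 observations and assign midranks.
sorted (value, group, rank): (10,G2,1), (11,G1,2), (12,G4,3), (13,G4,4), (15,G1,5.5), (15,G4,5.5), (17,G3,7), (19,G1,8), (20,G2,9), (21,G4,10), (22,G3,11), (23,G3,12), (26,G3,13), (27,G2,14), (28,G2,15)
Step 2: Sum ranks within each group.
R_1 = 15.5 (n_1 = 3)
R_2 = 39 (n_2 = 4)
R_3 = 43 (n_3 = 4)
R_4 = 22.5 (n_4 = 4)
Step 3: H = 12/(N(N+1)) * sum(R_i^2/n_i) - 3(N+1)
     = 12/(15*16) * (15.5^2/3 + 39^2/4 + 43^2/4 + 22.5^2/4) - 3*16
     = 0.050000 * 1049.15 - 48
     = 4.457292.
Step 4: Ties present; correction factor C = 1 - 6/(15^3 - 15) = 0.998214. Corrected H = 4.457292 / 0.998214 = 4.465265.
Step 5: Under H0, H ~ chi^2(3); p-value = 0.215410.
Step 6: alpha = 0.1. fail to reject H0.

H = 4.4653, df = 3, p = 0.215410, fail to reject H0.


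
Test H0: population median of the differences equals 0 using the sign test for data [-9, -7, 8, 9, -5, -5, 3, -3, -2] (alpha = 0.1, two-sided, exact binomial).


Step 1: Discard zero differences. Original n = 9; n_eff = number of nonzero differences = 9.
Nonzero differences (with sign): -9, -7, +8, +9, -5, -5, +3, -3, -2
Step 2: Count signs: positive = 3, negative = 6.
Step 3: Under H0: P(positive) = 0.5, so the number of positives S ~ Bin(9, 0.5).
Step 4: Two-sided exact p-value = sum of Bin(9,0.5) probabilities at or below the observed probability = 0.507812.
Step 5: alpha = 0.1. fail to reject H0.

n_eff = 9, pos = 3, neg = 6, p = 0.507812, fail to reject H0.


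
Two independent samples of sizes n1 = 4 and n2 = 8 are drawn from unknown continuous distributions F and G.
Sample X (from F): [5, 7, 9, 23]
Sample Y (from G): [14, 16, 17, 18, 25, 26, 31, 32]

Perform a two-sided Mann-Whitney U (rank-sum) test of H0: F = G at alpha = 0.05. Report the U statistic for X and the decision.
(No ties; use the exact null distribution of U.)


Step 1: Combine and sort all 12 observations; assign midranks.
sorted (value, group): (5,X), (7,X), (9,X), (14,Y), (16,Y), (17,Y), (18,Y), (23,X), (25,Y), (26,Y), (31,Y), (32,Y)
ranks: 5->1, 7->2, 9->3, 14->4, 16->5, 17->6, 18->7, 23->8, 25->9, 26->10, 31->11, 32->12
Step 2: Rank sum for X: R1 = 1 + 2 + 3 + 8 = 14.
Step 3: U_X = R1 - n1(n1+1)/2 = 14 - 4*5/2 = 14 - 10 = 4.
       U_Y = n1*n2 - U_X = 32 - 4 = 28.
Step 4: No ties, so the exact null distribution of U (based on enumerating the C(12,4) = 495 equally likely rank assignments) gives the two-sided p-value.
Step 5: p-value = 0.048485; compare to alpha = 0.05. reject H0.

U_X = 4, p = 0.048485, reject H0 at alpha = 0.05.


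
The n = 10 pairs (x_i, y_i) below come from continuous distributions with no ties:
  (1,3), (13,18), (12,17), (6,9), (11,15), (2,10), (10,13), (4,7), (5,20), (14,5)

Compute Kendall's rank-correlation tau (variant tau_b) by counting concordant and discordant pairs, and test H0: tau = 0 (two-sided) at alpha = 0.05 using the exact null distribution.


Step 1: Enumerate the 45 unordered pairs (i,j) with i<j and classify each by sign(x_j-x_i) * sign(y_j-y_i).
  (1,2):dx=+12,dy=+15->C; (1,3):dx=+11,dy=+14->C; (1,4):dx=+5,dy=+6->C; (1,5):dx=+10,dy=+12->C
  (1,6):dx=+1,dy=+7->C; (1,7):dx=+9,dy=+10->C; (1,8):dx=+3,dy=+4->C; (1,9):dx=+4,dy=+17->C
  (1,10):dx=+13,dy=+2->C; (2,3):dx=-1,dy=-1->C; (2,4):dx=-7,dy=-9->C; (2,5):dx=-2,dy=-3->C
  (2,6):dx=-11,dy=-8->C; (2,7):dx=-3,dy=-5->C; (2,8):dx=-9,dy=-11->C; (2,9):dx=-8,dy=+2->D
  (2,10):dx=+1,dy=-13->D; (3,4):dx=-6,dy=-8->C; (3,5):dx=-1,dy=-2->C; (3,6):dx=-10,dy=-7->C
  (3,7):dx=-2,dy=-4->C; (3,8):dx=-8,dy=-10->C; (3,9):dx=-7,dy=+3->D; (3,10):dx=+2,dy=-12->D
  (4,5):dx=+5,dy=+6->C; (4,6):dx=-4,dy=+1->D; (4,7):dx=+4,dy=+4->C; (4,8):dx=-2,dy=-2->C
  (4,9):dx=-1,dy=+11->D; (4,10):dx=+8,dy=-4->D; (5,6):dx=-9,dy=-5->C; (5,7):dx=-1,dy=-2->C
  (5,8):dx=-7,dy=-8->C; (5,9):dx=-6,dy=+5->D; (5,10):dx=+3,dy=-10->D; (6,7):dx=+8,dy=+3->C
  (6,8):dx=+2,dy=-3->D; (6,9):dx=+3,dy=+10->C; (6,10):dx=+12,dy=-5->D; (7,8):dx=-6,dy=-6->C
  (7,9):dx=-5,dy=+7->D; (7,10):dx=+4,dy=-8->D; (8,9):dx=+1,dy=+13->C; (8,10):dx=+10,dy=-2->D
  (9,10):dx=+9,dy=-15->D
Step 2: C = 30, D = 15, total pairs = 45.
Step 3: tau = (C - D)/(n(n-1)/2) = (30 - 15)/45 = 0.333333.
Step 4: Exact two-sided p-value (enumerate n! = 3628800 permutations of y under H0): p = 0.216373.
Step 5: alpha = 0.05. fail to reject H0.

tau_b = 0.3333 (C=30, D=15), p = 0.216373, fail to reject H0.


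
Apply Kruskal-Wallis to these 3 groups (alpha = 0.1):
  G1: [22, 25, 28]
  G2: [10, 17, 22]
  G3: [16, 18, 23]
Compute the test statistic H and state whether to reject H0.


Step 1: Combine all N = 9 observations and assign midranks.
sorted (value, group, rank): (10,G2,1), (16,G3,2), (17,G2,3), (18,G3,4), (22,G1,5.5), (22,G2,5.5), (23,G3,7), (25,G1,8), (28,G1,9)
Step 2: Sum ranks within each group.
R_1 = 22.5 (n_1 = 3)
R_2 = 9.5 (n_2 = 3)
R_3 = 13 (n_3 = 3)
Step 3: H = 12/(N(N+1)) * sum(R_i^2/n_i) - 3(N+1)
     = 12/(9*10) * (22.5^2/3 + 9.5^2/3 + 13^2/3) - 3*10
     = 0.133333 * 255.167 - 30
     = 4.022222.
Step 4: Ties present; correction factor C = 1 - 6/(9^3 - 9) = 0.991667. Corrected H = 4.022222 / 0.991667 = 4.056022.
Step 5: Under H0, H ~ chi^2(2); p-value = 0.131597.
Step 6: alpha = 0.1. fail to reject H0.

H = 4.0560, df = 2, p = 0.131597, fail to reject H0.


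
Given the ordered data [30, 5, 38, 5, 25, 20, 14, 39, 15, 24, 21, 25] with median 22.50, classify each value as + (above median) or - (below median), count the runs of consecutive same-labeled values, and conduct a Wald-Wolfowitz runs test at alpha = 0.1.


Step 1: Compute median = 22.50; label A = above, B = below.
Labels in order: ABABABBABABA  (n_A = 6, n_B = 6)
Step 2: Count runs R = 11.
Step 3: Under H0 (random ordering), E[R] = 2*n_A*n_B/(n_A+n_B) + 1 = 2*6*6/12 + 1 = 7.0000.
        Var[R] = 2*n_A*n_B*(2*n_A*n_B - n_A - n_B) / ((n_A+n_B)^2 * (n_A+n_B-1)) = 4320/1584 = 2.7273.
        SD[R] = 1.6514.
Step 4: Continuity-corrected z = (R - 0.5 - E[R]) / SD[R] = (11 - 0.5 - 7.0000) / 1.6514 = 2.1194.
Step 5: Two-sided p-value via normal approximation = 2*(1 - Phi(|z|)) = 0.034060.
Step 6: alpha = 0.1. reject H0.

R = 11, z = 2.1194, p = 0.034060, reject H0.
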